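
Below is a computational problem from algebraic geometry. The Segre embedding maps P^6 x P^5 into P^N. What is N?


The Segre embedding maps P^m x P^n into P^N via
all products of coordinates from each factor.
N = (m+1)(n+1) - 1
N = (6+1)(5+1) - 1
N = 7*6 - 1
N = 42 - 1 = 41

41


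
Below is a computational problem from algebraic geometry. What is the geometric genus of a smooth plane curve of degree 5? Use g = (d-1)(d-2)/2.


Using the genus formula for smooth plane curves:
g = (d-1)(d-2)/2
g = (5-1)(5-2)/2
g = 4*3/2
g = 12/2 = 6

6


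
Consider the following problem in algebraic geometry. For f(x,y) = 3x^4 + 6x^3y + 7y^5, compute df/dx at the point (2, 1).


df/dx = 4*3*x^3 + 3*6*x^2*y
At (2,1): 4*3*2^3 + 3*6*2^2*1
= 96 + 72
= 168

168


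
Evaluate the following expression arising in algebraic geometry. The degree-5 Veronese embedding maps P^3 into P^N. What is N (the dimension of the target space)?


The Veronese embedding v_d: P^n -> P^N maps each point to all
degree-d monomials in n+1 homogeneous coordinates.
N = C(n+d, d) - 1
N = C(3+5, 5) - 1
N = C(8, 5) - 1
C(8, 5) = 56
N = 56 - 1 = 55

55


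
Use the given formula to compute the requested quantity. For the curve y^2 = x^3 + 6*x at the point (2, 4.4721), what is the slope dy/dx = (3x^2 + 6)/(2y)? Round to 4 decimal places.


Using implicit differentiation of y^2 = x^3 + 6*x:
2y * dy/dx = 3x^2 + 6
dy/dx = (3x^2 + 6)/(2y)
Numerator: 3*2^2 + 6 = 18
Denominator: 2*4.4721 = 8.9442
dy/dx = 18/8.9442 = 2.0125

2.0125


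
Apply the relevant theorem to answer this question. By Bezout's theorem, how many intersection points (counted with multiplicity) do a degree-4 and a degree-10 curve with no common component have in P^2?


Bezout's theorem states the intersection count equals the product of degrees.
Intersection count = 4 * 10 = 40

40


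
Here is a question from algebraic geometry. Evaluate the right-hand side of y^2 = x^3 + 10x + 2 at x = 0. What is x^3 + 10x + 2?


Compute x^3 + 10x + 2 at x = 0:
x^3 = 0^3 = 0
10*x = 10*0 = 0
Sum: 0 + 0 + 2 = 2

2


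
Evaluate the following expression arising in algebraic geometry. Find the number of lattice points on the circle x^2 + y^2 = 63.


Systematically check integer values of x where x^2 <= 63.
For each valid x, check if 63 - x^2 is a perfect square.
Total integer solutions found: 0

0


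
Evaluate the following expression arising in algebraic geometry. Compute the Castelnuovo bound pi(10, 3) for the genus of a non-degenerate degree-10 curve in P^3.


Castelnuovo's bound: write d - 1 = m(r-1) + epsilon with 0 <= epsilon < r-1.
d - 1 = 10 - 1 = 9
r - 1 = 3 - 1 = 2
9 = 4*2 + 1, so m = 4, epsilon = 1
pi(d, r) = m(m-1)(r-1)/2 + m*epsilon
= 4*3*2/2 + 4*1
= 24/2 + 4
= 12 + 4 = 16

16


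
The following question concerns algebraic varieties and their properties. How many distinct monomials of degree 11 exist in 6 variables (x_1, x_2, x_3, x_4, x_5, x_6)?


The number of degree-11 monomials in 6 variables is C(d+n-1, n-1).
= C(11+6-1, 6-1) = C(16, 5)
= 4368

4368


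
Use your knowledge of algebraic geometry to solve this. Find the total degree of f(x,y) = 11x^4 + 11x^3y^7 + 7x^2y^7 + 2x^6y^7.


Examine each term for its total degree (sum of exponents).
  Term '11x^4' has total degree 4+0 = 4.
  Term '11x^3y^7' has total degree 3+7 = 10.
  Term '7x^2y^7' has total degree 2+7 = 9.
  Term '2x^6y^7' has total degree 6+7 = 13.
The maximum total degree among all terms is 13.

13


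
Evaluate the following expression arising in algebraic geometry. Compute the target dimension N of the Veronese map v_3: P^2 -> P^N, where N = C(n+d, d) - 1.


The Veronese embedding v_d: P^n -> P^N maps each point to all
degree-d monomials in n+1 homogeneous coordinates.
N = C(n+d, d) - 1
N = C(2+3, 3) - 1
N = C(5, 3) - 1
C(5, 3) = 10
N = 10 - 1 = 9

9


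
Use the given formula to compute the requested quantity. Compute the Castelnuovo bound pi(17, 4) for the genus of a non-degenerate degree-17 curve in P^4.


Castelnuovo's bound: write d - 1 = m(r-1) + epsilon with 0 <= epsilon < r-1.
d - 1 = 17 - 1 = 16
r - 1 = 4 - 1 = 3
16 = 5*3 + 1, so m = 5, epsilon = 1
pi(d, r) = m(m-1)(r-1)/2 + m*epsilon
= 5*4*3/2 + 5*1
= 60/2 + 5
= 30 + 5 = 35

35


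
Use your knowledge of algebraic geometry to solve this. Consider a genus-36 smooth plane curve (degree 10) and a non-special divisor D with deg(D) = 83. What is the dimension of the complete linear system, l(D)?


First, compute the genus of a smooth plane curve of degree 10:
g = (d-1)(d-2)/2 = (10-1)(10-2)/2 = 36
For a non-special divisor D (i.e., h^1(D) = 0), Riemann-Roch gives:
l(D) = deg(D) - g + 1
Since deg(D) = 83 >= 2g - 1 = 71, D is non-special.
l(D) = 83 - 36 + 1 = 48

48


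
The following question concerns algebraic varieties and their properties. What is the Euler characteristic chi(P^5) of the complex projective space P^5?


The complex projective space P^5 has one cell in each even real dimension 0, 2, ..., 10.
The cohomology groups are H^{2k}(P^5) = Z for k = 0,...,5, and 0 otherwise.
Euler characteristic = sum of Betti numbers = 1 per even-dimensional cohomology group.
chi(P^5) = 5 + 1 = 6

6


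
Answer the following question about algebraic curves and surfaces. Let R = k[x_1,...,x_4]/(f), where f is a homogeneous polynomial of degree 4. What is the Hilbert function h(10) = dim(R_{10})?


For R = k[x_1,...,x_n]/(f) with f homogeneous of degree e:
The Hilbert series is (1 - t^e)/(1 - t)^n.
So h(d) = C(d+n-1, n-1) - C(d-e+n-1, n-1) for d >= e.
With n=4, e=4, d=10:
C(10+4-1, 4-1) = C(13, 3) = 286
C(10-4+4-1, 4-1) = C(9, 3) = 84
h(10) = 286 - 84 = 202

202


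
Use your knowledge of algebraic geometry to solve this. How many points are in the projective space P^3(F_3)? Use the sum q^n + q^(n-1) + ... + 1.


P^3(F_3) has (q^(n+1) - 1)/(q - 1) points.
= 3^3 + 3^2 + 3^1 + 3^0
= 27 + 9 + 3 + 1
= 40

40


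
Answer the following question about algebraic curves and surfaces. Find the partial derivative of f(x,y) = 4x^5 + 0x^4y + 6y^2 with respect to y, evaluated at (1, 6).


df/dy = 0*x^4 + 2*6*y^1
At (1,6): 0*1^4 + 2*6*6^1
= 0 + 72
= 72

72


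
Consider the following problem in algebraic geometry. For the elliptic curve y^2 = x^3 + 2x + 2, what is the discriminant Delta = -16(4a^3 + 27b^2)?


Compute each component:
4a^3 = 4*2^3 = 4*8 = 32
27b^2 = 27*2^2 = 27*4 = 108
4a^3 + 27b^2 = 32 + 108 = 140
Delta = -16*140 = -2240

-2240


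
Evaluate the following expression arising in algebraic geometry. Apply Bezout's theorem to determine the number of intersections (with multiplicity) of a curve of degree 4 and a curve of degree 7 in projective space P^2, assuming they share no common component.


Bezout's theorem states the intersection count equals the product of degrees.
Intersection count = 4 * 7 = 28

28


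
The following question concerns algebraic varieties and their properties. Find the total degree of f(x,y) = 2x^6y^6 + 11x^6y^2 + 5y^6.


Examine each term for its total degree (sum of exponents).
  Term '2x^6y^6' has total degree 6+6 = 12.
  Term '11x^6y^2' has total degree 6+2 = 8.
  Term '5y^6' has total degree 0+6 = 6.
The maximum total degree among all terms is 12.

12


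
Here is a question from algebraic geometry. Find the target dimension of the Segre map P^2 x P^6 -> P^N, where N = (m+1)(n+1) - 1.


The Segre embedding maps P^m x P^n into P^N via
all products of coordinates from each factor.
N = (m+1)(n+1) - 1
N = (2+1)(6+1) - 1
N = 3*7 - 1
N = 21 - 1 = 20

20


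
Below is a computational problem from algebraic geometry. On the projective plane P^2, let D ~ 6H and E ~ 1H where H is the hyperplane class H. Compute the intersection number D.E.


Using bilinearity of the intersection pairing on the projective plane P^2:
(aH).(bH) = ab * (H.H)
We have H^2 = 1 (Bezout).
D.E = (6H).(1H) = 6*1*1
= 6*1
= 6

6


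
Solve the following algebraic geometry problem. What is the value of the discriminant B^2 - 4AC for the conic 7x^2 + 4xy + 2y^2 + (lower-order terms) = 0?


The discriminant of a conic Ax^2 + Bxy + Cy^2 + ... = 0 is B^2 - 4AC.
B^2 = 4^2 = 16
4AC = 4*7*2 = 56
Discriminant = 16 - 56 = -40

-40


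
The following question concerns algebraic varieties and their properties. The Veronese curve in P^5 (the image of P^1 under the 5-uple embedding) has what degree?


The rational normal curve in P^5 is the image of P^1 under the 5-uple Veronese.
A general hyperplane in P^5 pulls back to a degree-5 form on P^1, which has 5 zeros,
so the curve meets a general hyperplane in 5 points. Degree = 5.

5


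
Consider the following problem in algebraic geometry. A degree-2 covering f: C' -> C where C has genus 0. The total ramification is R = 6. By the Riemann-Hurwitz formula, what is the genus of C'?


Riemann-Hurwitz formula: 2g' - 2 = d(2g - 2) + R
Given: d = 2, g = 0, R = 6
2g' - 2 = 2*(2*0 - 2) + 6
2g' - 2 = 2*(-2) + 6
2g' - 2 = -4 + 6 = 2
2g' = 4
g' = 2

2


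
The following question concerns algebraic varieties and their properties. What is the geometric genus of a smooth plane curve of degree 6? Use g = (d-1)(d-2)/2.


Using the genus formula for smooth plane curves:
g = (d-1)(d-2)/2
g = (6-1)(6-2)/2
g = 5*4/2
g = 20/2 = 10

10


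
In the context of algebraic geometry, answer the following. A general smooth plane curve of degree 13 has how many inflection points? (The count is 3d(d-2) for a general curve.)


For a general smooth plane curve C of degree d, the inflection points are
the intersection of C with its Hessian curve, which has degree 3(d-2).
By Bezout, the total intersection number is d * 3(d-2) = 13 * 33 = 429.
For a general curve every flex is ordinary, so each contributes
multiplicity 1 to C·Hess(C), and the number of distinct inflection
points is 3d(d-2).
Inflection points = 3*13*(13-2) = 3*13*11 = 429

429


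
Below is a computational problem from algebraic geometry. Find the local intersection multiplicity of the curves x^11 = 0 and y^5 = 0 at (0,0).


The intersection multiplicity of V(x^a) and V(y^b) at the origin is:
I(O; V(x^11), V(y^5)) = dim_k(k[x,y]/(x^11, y^5))
A basis for k[x,y]/(x^11, y^5) is the set of monomials x^i * y^j
where 0 <= i < 11 and 0 <= j < 5.
The number of such monomials is 11 * 5 = 55

55


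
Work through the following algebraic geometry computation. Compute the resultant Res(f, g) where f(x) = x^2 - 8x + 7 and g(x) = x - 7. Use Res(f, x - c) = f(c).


For Res(f, x - c), we evaluate f at x = c.
f(7) = 7^2 - 8*7 + 7
= 49 - 56 + 7
= -7 + 7 = 0
Res(f, g) = 0

0


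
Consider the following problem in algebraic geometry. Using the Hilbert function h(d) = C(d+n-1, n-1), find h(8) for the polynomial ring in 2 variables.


The Hilbert function for the polynomial ring in 2 variables is:
h(d) = C(d+n-1, n-1)
h(8) = C(8+2-1, 2-1) = C(9, 1)
= 9! / (1! * 8!)
= 9

9


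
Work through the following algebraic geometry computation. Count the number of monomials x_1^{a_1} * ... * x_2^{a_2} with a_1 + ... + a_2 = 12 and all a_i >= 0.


The number of degree-12 monomials in 2 variables is C(d+n-1, n-1).
= C(12+2-1, 2-1) = C(13, 1)
= 13

13


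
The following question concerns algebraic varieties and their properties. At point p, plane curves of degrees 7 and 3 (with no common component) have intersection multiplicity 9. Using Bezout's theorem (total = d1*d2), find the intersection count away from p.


By Bezout's theorem, the total intersection number is d1 * d2.
Total = 7 * 3 = 21
Intersection multiplicity at p = 9
Remaining intersections = 21 - 9 = 12

12


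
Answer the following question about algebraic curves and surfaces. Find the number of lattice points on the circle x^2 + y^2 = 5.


Systematically check integer values of x where x^2 <= 5.
For each valid x, check if 5 - x^2 is a perfect square.
x=1: 5 - 1 = 4, sqrt = 2 (valid)
x=2: 5 - 4 = 1, sqrt = 1 (valid)
Total integer solutions found: 8

8


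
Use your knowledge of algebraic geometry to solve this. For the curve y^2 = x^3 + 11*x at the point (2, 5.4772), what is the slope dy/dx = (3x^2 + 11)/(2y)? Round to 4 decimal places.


Using implicit differentiation of y^2 = x^3 + 11*x:
2y * dy/dx = 3x^2 + 11
dy/dx = (3x^2 + 11)/(2y)
Numerator: 3*2^2 + 11 = 23
Denominator: 2*5.4772 = 10.9544
dy/dx = 23/10.9544 = 2.0996

2.0996


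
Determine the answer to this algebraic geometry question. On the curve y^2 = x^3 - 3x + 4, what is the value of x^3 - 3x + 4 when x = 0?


Compute x^3 - 3x + 4 at x = 0:
x^3 = 0^3 = 0
(-3)*x = (-3)*0 = 0
Sum: 0 + 0 + 4 = 4

4


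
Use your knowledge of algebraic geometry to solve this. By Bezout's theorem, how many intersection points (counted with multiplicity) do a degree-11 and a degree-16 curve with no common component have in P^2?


Bezout's theorem states the intersection count equals the product of degrees.
Intersection count = 11 * 16 = 176

176


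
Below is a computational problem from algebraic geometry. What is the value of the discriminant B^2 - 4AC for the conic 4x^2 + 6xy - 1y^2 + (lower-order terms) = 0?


The discriminant of a conic Ax^2 + Bxy + Cy^2 + ... = 0 is B^2 - 4AC.
B^2 = 6^2 = 36
4AC = 4*4*(-1) = -16
Discriminant = 36 + 16 = 52

52


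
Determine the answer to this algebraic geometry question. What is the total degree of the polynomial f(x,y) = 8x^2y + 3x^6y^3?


Examine each term for its total degree (sum of exponents).
  Term '8x^2y' has total degree 2+1 = 3.
  Term '3x^6y^3' has total degree 6+3 = 9.
The maximum total degree among all terms is 9.

9


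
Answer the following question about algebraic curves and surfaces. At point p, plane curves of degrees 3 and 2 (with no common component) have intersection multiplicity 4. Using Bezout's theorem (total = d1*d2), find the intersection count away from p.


By Bezout's theorem, the total intersection number is d1 * d2.
Total = 3 * 2 = 6
Intersection multiplicity at p = 4
Remaining intersections = 6 - 4 = 2

2


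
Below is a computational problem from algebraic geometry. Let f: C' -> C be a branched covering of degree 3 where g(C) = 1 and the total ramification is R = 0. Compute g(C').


Riemann-Hurwitz formula: 2g' - 2 = d(2g - 2) + R
Given: d = 3, g = 1, R = 0
2g' - 2 = 3*(2*1 - 2) + 0
2g' - 2 = 3*0 + 0
2g' - 2 = 0 + 0 = 0
2g' = 2
g' = 1

1


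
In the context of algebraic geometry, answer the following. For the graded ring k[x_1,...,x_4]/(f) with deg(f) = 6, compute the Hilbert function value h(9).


For R = k[x_1,...,x_n]/(f) with f homogeneous of degree e:
The Hilbert series is (1 - t^e)/(1 - t)^n.
So h(d) = C(d+n-1, n-1) - C(d-e+n-1, n-1) for d >= e.
With n=4, e=6, d=9:
C(9+4-1, 4-1) = C(12, 3) = 220
C(9-6+4-1, 4-1) = C(6, 3) = 20
h(9) = 220 - 20 = 200

200


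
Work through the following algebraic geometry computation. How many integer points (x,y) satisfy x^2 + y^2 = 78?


Systematically check integer values of x where x^2 <= 78.
For each valid x, check if 78 - x^2 is a perfect square.
Total integer solutions found: 0

0


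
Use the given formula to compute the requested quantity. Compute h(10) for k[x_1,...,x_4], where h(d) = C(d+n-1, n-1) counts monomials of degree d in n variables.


The Hilbert function for the polynomial ring in 4 variables is:
h(d) = C(d+n-1, n-1)
h(10) = C(10+4-1, 4-1) = C(13, 3)
= 13! / (3! * 10!)
= 286

286


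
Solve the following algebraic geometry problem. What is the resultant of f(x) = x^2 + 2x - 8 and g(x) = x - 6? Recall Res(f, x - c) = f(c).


For Res(f, x - c), we evaluate f at x = c.
f(6) = 6^2 + 2*6 - 8
= 36 + 12 - 8
= 48 - 8 = 40
Res(f, g) = 40

40


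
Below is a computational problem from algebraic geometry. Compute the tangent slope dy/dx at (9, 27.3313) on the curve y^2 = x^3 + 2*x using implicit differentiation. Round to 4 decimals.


Using implicit differentiation of y^2 = x^3 + 2*x:
2y * dy/dx = 3x^2 + 2
dy/dx = (3x^2 + 2)/(2y)
Numerator: 3*9^2 + 2 = 245
Denominator: 2*27.3313 = 54.6626
dy/dx = 245/54.6626 = 4.4820

4.4820


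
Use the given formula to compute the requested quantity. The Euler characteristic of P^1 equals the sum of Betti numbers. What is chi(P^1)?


The complex projective space P^1 has one cell in each even real dimension 0, 2, ..., 2.
The cohomology groups are H^{2k}(P^1) = Z for k = 0,...,1, and 0 otherwise.
Euler characteristic = sum of Betti numbers = 1 per even-dimensional cohomology group.
chi(P^1) = 1 + 1 = 2

2


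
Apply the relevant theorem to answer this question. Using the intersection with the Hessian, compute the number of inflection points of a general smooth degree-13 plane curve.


For a general smooth plane curve C of degree d, the inflection points are
the intersection of C with its Hessian curve, which has degree 3(d-2).
By Bezout, the total intersection number is d * 3(d-2) = 13 * 33 = 429.
For a general curve every flex is ordinary, so each contributes
multiplicity 1 to C·Hess(C), and the number of distinct inflection
points is 3d(d-2).
Inflection points = 3*13*(13-2) = 3*13*11 = 429

429


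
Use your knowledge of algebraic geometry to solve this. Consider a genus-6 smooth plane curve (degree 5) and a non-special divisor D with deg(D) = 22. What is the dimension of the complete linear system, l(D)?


First, compute the genus of a smooth plane curve of degree 5:
g = (d-1)(d-2)/2 = (5-1)(5-2)/2 = 6
For a non-special divisor D (i.e., h^1(D) = 0), Riemann-Roch gives:
l(D) = deg(D) - g + 1
Since deg(D) = 22 >= 2g - 1 = 11, D is non-special.
l(D) = 22 - 6 + 1 = 17

17


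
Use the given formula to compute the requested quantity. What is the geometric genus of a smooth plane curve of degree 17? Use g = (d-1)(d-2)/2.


Using the genus formula for smooth plane curves:
g = (d-1)(d-2)/2
g = (17-1)(17-2)/2
g = 16*15/2
g = 240/2 = 120

120


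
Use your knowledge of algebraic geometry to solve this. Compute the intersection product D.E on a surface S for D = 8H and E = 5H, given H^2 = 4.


Using bilinearity of the intersection pairing on a surface S:
(aH).(bH) = ab * (H.H)
We have H^2 = 4.
D.E = (8H).(5H) = 8*5*4
= 40*4
= 160

160


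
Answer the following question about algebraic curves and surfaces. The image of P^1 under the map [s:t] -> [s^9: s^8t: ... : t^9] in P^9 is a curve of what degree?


The rational normal curve in P^9 is the image of P^1 under the 9-uple Veronese.
A general hyperplane in P^9 pulls back to a degree-9 form on P^1, which has 9 zeros,
so the curve meets a general hyperplane in 9 points. Degree = 9.

9


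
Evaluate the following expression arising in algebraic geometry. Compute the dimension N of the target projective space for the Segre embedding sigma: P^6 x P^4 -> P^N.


The Segre embedding maps P^m x P^n into P^N via
all products of coordinates from each factor.
N = (m+1)(n+1) - 1
N = (6+1)(4+1) - 1
N = 7*5 - 1
N = 35 - 1 = 34

34


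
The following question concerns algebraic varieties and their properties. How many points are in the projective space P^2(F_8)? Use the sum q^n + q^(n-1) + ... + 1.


P^2(F_8) has (q^(n+1) - 1)/(q - 1) points.
= 8^2 + 8^1 + 8^0
= 64 + 8 + 1
= 73

73


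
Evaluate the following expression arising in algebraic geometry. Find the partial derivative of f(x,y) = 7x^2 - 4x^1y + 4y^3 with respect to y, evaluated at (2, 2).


df/dy = (-4)*x^1 + 3*4*y^2
At (2,2): (-4)*2^1 + 3*4*2^2
= -8 + 48
= 40

40


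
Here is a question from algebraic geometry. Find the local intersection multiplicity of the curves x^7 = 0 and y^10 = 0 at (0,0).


The intersection multiplicity of V(x^a) and V(y^b) at the origin is:
I(O; V(x^7), V(y^10)) = dim_k(k[x,y]/(x^7, y^10))
A basis for k[x,y]/(x^7, y^10) is the set of monomials x^i * y^j
where 0 <= i < 7 and 0 <= j < 10.
The number of such monomials is 7 * 10 = 70

70


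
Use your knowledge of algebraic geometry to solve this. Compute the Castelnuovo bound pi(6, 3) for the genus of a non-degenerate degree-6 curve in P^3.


Castelnuovo's bound: write d - 1 = m(r-1) + epsilon with 0 <= epsilon < r-1.
d - 1 = 6 - 1 = 5
r - 1 = 3 - 1 = 2
5 = 2*2 + 1, so m = 2, epsilon = 1
pi(d, r) = m(m-1)(r-1)/2 + m*epsilon
= 2*1*2/2 + 2*1
= 4/2 + 2
= 2 + 2 = 4

4


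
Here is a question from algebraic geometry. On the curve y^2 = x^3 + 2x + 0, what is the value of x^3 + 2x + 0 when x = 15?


Compute x^3 + 2x + 0 at x = 15:
x^3 = 15^3 = 3375
2*x = 2*15 = 30
Sum: 3375 + 30 + 0 = 3405

3405


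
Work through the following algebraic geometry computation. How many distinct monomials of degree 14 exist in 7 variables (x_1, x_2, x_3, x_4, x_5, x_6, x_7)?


The number of degree-14 monomials in 7 variables is C(d+n-1, n-1).
= C(14+7-1, 7-1) = C(20, 6)
= 38760

38760


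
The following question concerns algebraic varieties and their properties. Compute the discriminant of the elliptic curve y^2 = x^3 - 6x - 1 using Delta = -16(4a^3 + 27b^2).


Compute each component:
4a^3 = 4*(-6)^3 = 4*(-216) = -864
27b^2 = 27*(-1)^2 = 27*1 = 27
4a^3 + 27b^2 = -864 + 27 = -837
Delta = -16*(-837) = 13392

13392


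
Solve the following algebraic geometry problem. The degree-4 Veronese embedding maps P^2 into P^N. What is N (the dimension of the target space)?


The Veronese embedding v_d: P^n -> P^N maps each point to all
degree-d monomials in n+1 homogeneous coordinates.
N = C(n+d, d) - 1
N = C(2+4, 4) - 1
N = C(6, 4) - 1
C(6, 4) = 15
N = 15 - 1 = 14

14


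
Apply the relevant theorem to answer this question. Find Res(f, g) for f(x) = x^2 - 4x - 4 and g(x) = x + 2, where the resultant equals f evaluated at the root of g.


For Res(f, x - c), we evaluate f at x = c.
f(-2) = (-2)^2 - 4*(-2) - 4
= 4 + 8 - 4
= 12 - 4 = 8
Res(f, g) = 8

8


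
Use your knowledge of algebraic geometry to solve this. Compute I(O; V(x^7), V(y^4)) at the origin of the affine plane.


The intersection multiplicity of V(x^a) and V(y^b) at the origin is:
I(O; V(x^7), V(y^4)) = dim_k(k[x,y]/(x^7, y^4))
A basis for k[x,y]/(x^7, y^4) is the set of monomials x^i * y^j
where 0 <= i < 7 and 0 <= j < 4.
The number of such monomials is 7 * 4 = 28

28


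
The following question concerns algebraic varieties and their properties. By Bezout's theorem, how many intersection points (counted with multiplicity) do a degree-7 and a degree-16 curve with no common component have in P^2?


Bezout's theorem states the intersection count equals the product of degrees.
Intersection count = 7 * 16 = 112

112


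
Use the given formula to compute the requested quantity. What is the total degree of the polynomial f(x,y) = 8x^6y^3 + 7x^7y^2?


Examine each term for its total degree (sum of exponents).
  Term '8x^6y^3' has total degree 6+3 = 9.
  Term '7x^7y^2' has total degree 7+2 = 9.
The maximum total degree among all terms is 9.

9


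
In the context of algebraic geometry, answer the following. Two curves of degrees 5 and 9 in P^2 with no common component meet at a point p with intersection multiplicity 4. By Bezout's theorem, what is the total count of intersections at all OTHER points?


By Bezout's theorem, the total intersection number is d1 * d2.
Total = 5 * 9 = 45
Intersection multiplicity at p = 4
Remaining intersections = 45 - 4 = 41

41


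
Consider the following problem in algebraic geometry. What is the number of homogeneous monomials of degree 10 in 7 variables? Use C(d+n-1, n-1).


The number of degree-10 monomials in 7 variables is C(d+n-1, n-1).
= C(10+7-1, 7-1) = C(16, 6)
= 8008

8008


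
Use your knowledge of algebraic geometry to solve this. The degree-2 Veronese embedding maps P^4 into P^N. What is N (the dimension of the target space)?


The Veronese embedding v_d: P^n -> P^N maps each point to all
degree-d monomials in n+1 homogeneous coordinates.
N = C(n+d, d) - 1
N = C(4+2, 2) - 1
N = C(6, 2) - 1
C(6, 2) = 15
N = 15 - 1 = 14

14


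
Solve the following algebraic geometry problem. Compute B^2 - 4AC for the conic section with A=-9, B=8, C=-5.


The discriminant of a conic Ax^2 + Bxy + Cy^2 + ... = 0 is B^2 - 4AC.
B^2 = 8^2 = 64
4AC = 4*(-9)*(-5) = 180
Discriminant = 64 - 180 = -116

-116


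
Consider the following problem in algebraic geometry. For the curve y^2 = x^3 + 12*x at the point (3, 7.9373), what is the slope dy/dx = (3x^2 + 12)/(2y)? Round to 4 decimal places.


Using implicit differentiation of y^2 = x^3 + 12*x:
2y * dy/dx = 3x^2 + 12
dy/dx = (3x^2 + 12)/(2y)
Numerator: 3*3^2 + 12 = 39
Denominator: 2*7.9373 = 15.8746
dy/dx = 39/15.8746 = 2.4568

2.4568


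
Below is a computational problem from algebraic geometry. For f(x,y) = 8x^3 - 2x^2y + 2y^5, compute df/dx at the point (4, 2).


df/dx = 3*8*x^2 + 2*(-2)*x^1*y
At (4,2): 3*8*4^2 + 2*(-2)*4^1*2
= 384 - 32
= 352

352


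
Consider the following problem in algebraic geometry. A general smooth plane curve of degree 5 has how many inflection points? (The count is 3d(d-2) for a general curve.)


For a general smooth plane curve C of degree d, the inflection points are
the intersection of C with its Hessian curve, which has degree 3(d-2).
By Bezout, the total intersection number is d * 3(d-2) = 5 * 9 = 45.
For a general curve every flex is ordinary, so each contributes
multiplicity 1 to C·Hess(C), and the number of distinct inflection
points is 3d(d-2).
Inflection points = 3*5*(5-2) = 3*5*3 = 45

45


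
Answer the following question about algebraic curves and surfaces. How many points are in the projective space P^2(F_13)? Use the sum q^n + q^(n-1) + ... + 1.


P^2(F_13) has (q^(n+1) - 1)/(q - 1) points.
= 13^2 + 13^1 + 13^0
= 169 + 13 + 1
= 183

183


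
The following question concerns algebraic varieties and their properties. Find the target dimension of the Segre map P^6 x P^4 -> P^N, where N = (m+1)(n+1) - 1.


The Segre embedding maps P^m x P^n into P^N via
all products of coordinates from each factor.
N = (m+1)(n+1) - 1
N = (6+1)(4+1) - 1
N = 7*5 - 1
N = 35 - 1 = 34

34


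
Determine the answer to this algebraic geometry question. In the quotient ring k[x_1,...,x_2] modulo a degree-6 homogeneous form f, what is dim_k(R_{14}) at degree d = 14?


For R = k[x_1,...,x_n]/(f) with f homogeneous of degree e:
The Hilbert series is (1 - t^e)/(1 - t)^n.
So h(d) = C(d+n-1, n-1) - C(d-e+n-1, n-1) for d >= e.
With n=2, e=6, d=14:
C(14+2-1, 2-1) = C(15, 1) = 15
C(14-6+2-1, 2-1) = C(9, 1) = 9
h(14) = 15 - 9 = 6

6


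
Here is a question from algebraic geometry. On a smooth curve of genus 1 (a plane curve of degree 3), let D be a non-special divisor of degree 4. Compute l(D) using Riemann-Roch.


First, compute the genus of a smooth plane curve of degree 3:
g = (d-1)(d-2)/2 = (3-1)(3-2)/2 = 1
For a non-special divisor D (i.e., h^1(D) = 0), Riemann-Roch gives:
l(D) = deg(D) - g + 1
Since deg(D) = 4 >= 2g - 1 = 1, D is non-special.
l(D) = 4 - 1 + 1 = 4

4


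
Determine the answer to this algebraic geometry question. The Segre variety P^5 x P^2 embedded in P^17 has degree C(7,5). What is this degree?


The degree of the Segre variety P^5 x P^2 is C(m+n, m).
= C(7, 5)
= 21

21


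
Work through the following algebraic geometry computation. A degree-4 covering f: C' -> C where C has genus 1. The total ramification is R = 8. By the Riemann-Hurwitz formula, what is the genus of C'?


Riemann-Hurwitz formula: 2g' - 2 = d(2g - 2) + R
Given: d = 4, g = 1, R = 8
2g' - 2 = 4*(2*1 - 2) + 8
2g' - 2 = 4*0 + 8
2g' - 2 = 0 + 8 = 8
2g' = 10
g' = 5

5


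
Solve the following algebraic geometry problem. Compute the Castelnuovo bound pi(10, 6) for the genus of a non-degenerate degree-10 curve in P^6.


Castelnuovo's bound: write d - 1 = m(r-1) + epsilon with 0 <= epsilon < r-1.
d - 1 = 10 - 1 = 9
r - 1 = 6 - 1 = 5
9 = 1*5 + 4, so m = 1, epsilon = 4
pi(d, r) = m(m-1)(r-1)/2 + m*epsilon
= 1*0*5/2 + 1*4
= 0/2 + 4
= 0 + 4 = 4

4


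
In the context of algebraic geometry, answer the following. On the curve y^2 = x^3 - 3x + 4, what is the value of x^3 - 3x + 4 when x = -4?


Compute x^3 - 3x + 4 at x = -4:
x^3 = (-4)^3 = -64
(-3)*x = (-3)*(-4) = 12
Sum: -64 + 12 + 4 = -48

-48


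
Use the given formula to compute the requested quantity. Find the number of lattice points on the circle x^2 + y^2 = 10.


Systematically check integer values of x where x^2 <= 10.
For each valid x, check if 10 - x^2 is a perfect square.
x=1: 10 - 1 = 9, sqrt = 3 (valid)
x=3: 10 - 9 = 1, sqrt = 1 (valid)
Total integer solutions found: 8

8


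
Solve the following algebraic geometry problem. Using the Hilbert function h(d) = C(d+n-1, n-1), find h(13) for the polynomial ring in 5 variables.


The Hilbert function for the polynomial ring in 5 variables is:
h(d) = C(d+n-1, n-1)
h(13) = C(13+5-1, 5-1) = C(17, 4)
= 17! / (4! * 13!)
= 2380

2380


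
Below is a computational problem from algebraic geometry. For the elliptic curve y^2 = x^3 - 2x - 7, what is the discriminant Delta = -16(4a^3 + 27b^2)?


Compute each component:
4a^3 = 4*(-2)^3 = 4*(-8) = -32
27b^2 = 27*(-7)^2 = 27*49 = 1323
4a^3 + 27b^2 = -32 + 1323 = 1291
Delta = -16*1291 = -20656

-20656


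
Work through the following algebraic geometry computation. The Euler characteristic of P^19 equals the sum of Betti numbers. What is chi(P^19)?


The complex projective space P^19 has one cell in each even real dimension 0, 2, ..., 38.
The cohomology groups are H^{2k}(P^19) = Z for k = 0,...,19, and 0 otherwise.
Euler characteristic = sum of Betti numbers = 1 per even-dimensional cohomology group.
chi(P^19) = 19 + 1 = 20

20


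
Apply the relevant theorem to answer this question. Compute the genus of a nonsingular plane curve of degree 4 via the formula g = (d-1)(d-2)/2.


Using the genus formula for smooth plane curves:
g = (d-1)(d-2)/2
g = (4-1)(4-2)/2
g = 3*2/2
g = 6/2 = 3

3


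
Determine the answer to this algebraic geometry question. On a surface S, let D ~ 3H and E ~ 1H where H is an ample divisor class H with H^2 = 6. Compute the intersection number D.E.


Using bilinearity of the intersection pairing on a surface S:
(aH).(bH) = ab * (H.H)
We have H^2 = 6.
D.E = (3H).(1H) = 3*1*6
= 3*6
= 18

18


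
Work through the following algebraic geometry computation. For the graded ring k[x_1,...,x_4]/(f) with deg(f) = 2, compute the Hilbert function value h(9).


For R = k[x_1,...,x_n]/(f) with f homogeneous of degree e:
The Hilbert series is (1 - t^e)/(1 - t)^n.
So h(d) = C(d+n-1, n-1) - C(d-e+n-1, n-1) for d >= e.
With n=4, e=2, d=9:
C(9+4-1, 4-1) = C(12, 3) = 220
C(9-2+4-1, 4-1) = C(10, 3) = 120
h(9) = 220 - 120 = 100

100


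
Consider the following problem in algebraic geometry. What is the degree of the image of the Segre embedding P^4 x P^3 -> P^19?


The degree of the Segre variety P^4 x P^3 is C(m+n, m).
= C(7, 4)
= 35

35


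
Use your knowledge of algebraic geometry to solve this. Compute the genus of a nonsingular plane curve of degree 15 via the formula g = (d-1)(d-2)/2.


Using the genus formula for smooth plane curves:
g = (d-1)(d-2)/2
g = (15-1)(15-2)/2
g = 14*13/2
g = 182/2 = 91

91


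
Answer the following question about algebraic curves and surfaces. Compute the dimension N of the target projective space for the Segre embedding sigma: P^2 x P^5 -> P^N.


The Segre embedding maps P^m x P^n into P^N via
all products of coordinates from each factor.
N = (m+1)(n+1) - 1
N = (2+1)(5+1) - 1
N = 3*6 - 1
N = 18 - 1 = 17

17


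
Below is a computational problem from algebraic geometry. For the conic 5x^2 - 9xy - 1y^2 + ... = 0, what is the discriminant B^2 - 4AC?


The discriminant of a conic Ax^2 + Bxy + Cy^2 + ... = 0 is B^2 - 4AC.
B^2 = (-9)^2 = 81
4AC = 4*5*(-1) = -20
Discriminant = 81 + 20 = 101

101


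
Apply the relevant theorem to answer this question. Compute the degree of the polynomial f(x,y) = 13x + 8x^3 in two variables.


Examine each term for its total degree (sum of exponents).
  Term '13x' has total degree 1+0 = 1.
  Term '8x^3' has total degree 3+0 = 3.
The maximum total degree among all terms is 3.

3


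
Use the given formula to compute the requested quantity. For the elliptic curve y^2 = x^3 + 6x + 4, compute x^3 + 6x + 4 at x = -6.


Compute x^3 + 6x + 4 at x = -6:
x^3 = (-6)^3 = -216
6*x = 6*(-6) = -36
Sum: -216 - 36 + 4 = -248

-248


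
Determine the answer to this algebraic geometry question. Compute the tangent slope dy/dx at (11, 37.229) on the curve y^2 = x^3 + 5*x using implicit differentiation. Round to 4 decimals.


Using implicit differentiation of y^2 = x^3 + 5*x:
2y * dy/dx = 3x^2 + 5
dy/dx = (3x^2 + 5)/(2y)
Numerator: 3*11^2 + 5 = 368
Denominator: 2*37.229 = 74.458
dy/dx = 368/74.458 = 4.9424

4.9424


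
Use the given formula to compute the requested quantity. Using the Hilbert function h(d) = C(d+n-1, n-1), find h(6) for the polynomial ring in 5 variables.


The Hilbert function for the polynomial ring in 5 variables is:
h(d) = C(d+n-1, n-1)
h(6) = C(6+5-1, 5-1) = C(10, 4)
= 10! / (4! * 6!)
= 210

210


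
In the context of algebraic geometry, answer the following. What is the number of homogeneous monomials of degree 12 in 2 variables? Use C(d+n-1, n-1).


The number of degree-12 monomials in 2 variables is C(d+n-1, n-1).
= C(12+2-1, 2-1) = C(13, 1)
= 13

13


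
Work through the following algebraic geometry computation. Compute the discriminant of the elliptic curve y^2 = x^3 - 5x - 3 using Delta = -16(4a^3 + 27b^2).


Compute each component:
4a^3 = 4*(-5)^3 = 4*(-125) = -500
27b^2 = 27*(-3)^2 = 27*9 = 243
4a^3 + 27b^2 = -500 + 243 = -257
Delta = -16*(-257) = 4112

4112


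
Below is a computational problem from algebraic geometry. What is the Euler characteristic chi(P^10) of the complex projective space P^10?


The complex projective space P^10 has one cell in each even real dimension 0, 2, ..., 20.
The cohomology groups are H^{2k}(P^10) = Z for k = 0,...,10, and 0 otherwise.
Euler characteristic = sum of Betti numbers = 1 per even-dimensional cohomology group.
chi(P^10) = 10 + 1 = 11

11


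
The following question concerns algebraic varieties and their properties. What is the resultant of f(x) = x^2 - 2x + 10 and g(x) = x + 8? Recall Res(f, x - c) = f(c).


For Res(f, x - c), we evaluate f at x = c.
f(-8) = (-8)^2 - 2*(-8) + 10
= 64 + 16 + 10
= 80 + 10 = 90
Res(f, g) = 90

90


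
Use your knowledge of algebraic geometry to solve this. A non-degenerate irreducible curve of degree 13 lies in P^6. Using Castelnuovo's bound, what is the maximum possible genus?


Castelnuovo's bound: write d - 1 = m(r-1) + epsilon with 0 <= epsilon < r-1.
d - 1 = 13 - 1 = 12
r - 1 = 6 - 1 = 5
12 = 2*5 + 2, so m = 2, epsilon = 2
pi(d, r) = m(m-1)(r-1)/2 + m*epsilon
= 2*1*5/2 + 2*2
= 10/2 + 4
= 5 + 4 = 9

9


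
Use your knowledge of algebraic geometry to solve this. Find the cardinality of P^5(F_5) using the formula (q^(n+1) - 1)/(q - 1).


P^5(F_5) has (q^(n+1) - 1)/(q - 1) points.
= 5^5 + 5^4 + 5^3 + 5^2 + 5^1 + 5^0
= 3125 + 625 + 125 + 25 + 5 + 1
= 3906

3906


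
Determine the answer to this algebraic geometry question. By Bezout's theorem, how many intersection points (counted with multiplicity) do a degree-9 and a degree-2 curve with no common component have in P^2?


Bezout's theorem states the intersection count equals the product of degrees.
Intersection count = 9 * 2 = 18

18


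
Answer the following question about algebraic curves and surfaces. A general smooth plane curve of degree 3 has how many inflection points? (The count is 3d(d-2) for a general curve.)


For a general smooth plane curve C of degree d, the inflection points are
the intersection of C with its Hessian curve, which has degree 3(d-2).
By Bezout, the total intersection number is d * 3(d-2) = 3 * 3 = 9.
For a general curve every flex is ordinary, so each contributes
multiplicity 1 to C·Hess(C), and the number of distinct inflection
points is 3d(d-2).
Inflection points = 3*3*(3-2) = 3*3*1 = 9

9


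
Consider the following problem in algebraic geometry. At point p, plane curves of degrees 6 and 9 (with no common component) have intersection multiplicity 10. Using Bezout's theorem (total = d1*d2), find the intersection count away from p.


By Bezout's theorem, the total intersection number is d1 * d2.
Total = 6 * 9 = 54
Intersection multiplicity at p = 10
Remaining intersections = 54 - 10 = 44

44


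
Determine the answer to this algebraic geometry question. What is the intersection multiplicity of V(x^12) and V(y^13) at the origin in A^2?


The intersection multiplicity of V(x^a) and V(y^b) at the origin is:
I(O; V(x^12), V(y^13)) = dim_k(k[x,y]/(x^12, y^13))
A basis for k[x,y]/(x^12, y^13) is the set of monomials x^i * y^j
where 0 <= i < 12 and 0 <= j < 13.
The number of such monomials is 12 * 13 = 156

156


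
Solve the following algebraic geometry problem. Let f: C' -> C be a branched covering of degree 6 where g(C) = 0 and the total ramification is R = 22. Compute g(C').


Riemann-Hurwitz formula: 2g' - 2 = d(2g - 2) + R
Given: d = 6, g = 0, R = 22
2g' - 2 = 6*(2*0 - 2) + 22
2g' - 2 = 6*(-2) + 22
2g' - 2 = -12 + 22 = 10
2g' = 12
g' = 6

6


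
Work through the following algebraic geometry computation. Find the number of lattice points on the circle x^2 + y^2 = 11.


Systematically check integer values of x where x^2 <= 11.
For each valid x, check if 11 - x^2 is a perfect square.
Total integer solutions found: 0

0


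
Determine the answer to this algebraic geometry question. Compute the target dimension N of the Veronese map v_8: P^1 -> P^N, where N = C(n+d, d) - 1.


The Veronese embedding v_d: P^n -> P^N maps each point to all
degree-d monomials in n+1 homogeneous coordinates.
N = C(n+d, d) - 1
N = C(1+8, 8) - 1
N = C(9, 8) - 1
C(9, 8) = 9
N = 9 - 1 = 8

8


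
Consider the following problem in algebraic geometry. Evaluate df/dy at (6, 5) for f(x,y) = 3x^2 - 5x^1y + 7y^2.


df/dy = (-5)*x^1 + 2*7*y^1
At (6,5): (-5)*6^1 + 2*7*5^1
= -30 + 70
= 40

40


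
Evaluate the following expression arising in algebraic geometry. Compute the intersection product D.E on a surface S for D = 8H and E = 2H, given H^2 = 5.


Using bilinearity of the intersection pairing on a surface S:
(aH).(bH) = ab * (H.H)
We have H^2 = 5.
D.E = (8H).(2H) = 8*2*5
= 16*5
= 80

80


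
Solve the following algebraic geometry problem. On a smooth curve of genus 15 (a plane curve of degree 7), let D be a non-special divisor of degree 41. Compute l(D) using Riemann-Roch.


First, compute the genus of a smooth plane curve of degree 7:
g = (d-1)(d-2)/2 = (7-1)(7-2)/2 = 15
For a non-special divisor D (i.e., h^1(D) = 0), Riemann-Roch gives:
l(D) = deg(D) - g + 1
Since deg(D) = 41 >= 2g - 1 = 29, D is non-special.
l(D) = 41 - 15 + 1 = 27

27


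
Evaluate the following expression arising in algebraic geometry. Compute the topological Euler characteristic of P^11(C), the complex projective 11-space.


The complex projective space P^11 has one cell in each even real dimension 0, 2, ..., 22.
The cohomology groups are H^{2k}(P^11) = Z for k = 0,...,11, and 0 otherwise.
Euler characteristic = sum of Betti numbers = 1 per even-dimensional cohomology group.
chi(P^11) = 11 + 1 = 12

12


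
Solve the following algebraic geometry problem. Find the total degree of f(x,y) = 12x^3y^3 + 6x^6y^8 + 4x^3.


Examine each term for its total degree (sum of exponents).
  Term '12x^3y^3' has total degree 3+3 = 6.
  Term '6x^6y^8' has total degree 6+8 = 14.
  Term '4x^3' has total degree 3+0 = 3.
The maximum total degree among all terms is 14.

14


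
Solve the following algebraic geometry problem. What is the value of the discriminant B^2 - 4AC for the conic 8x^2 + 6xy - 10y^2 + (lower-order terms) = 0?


The discriminant of a conic Ax^2 + Bxy + Cy^2 + ... = 0 is B^2 - 4AC.
B^2 = 6^2 = 36
4AC = 4*8*(-10) = -320
Discriminant = 36 + 320 = 356

356


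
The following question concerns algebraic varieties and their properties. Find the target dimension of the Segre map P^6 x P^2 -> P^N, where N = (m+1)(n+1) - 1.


The Segre embedding maps P^m x P^n into P^N via
all products of coordinates from each factor.
N = (m+1)(n+1) - 1
N = (6+1)(2+1) - 1
N = 7*3 - 1
N = 21 - 1 = 20

20
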